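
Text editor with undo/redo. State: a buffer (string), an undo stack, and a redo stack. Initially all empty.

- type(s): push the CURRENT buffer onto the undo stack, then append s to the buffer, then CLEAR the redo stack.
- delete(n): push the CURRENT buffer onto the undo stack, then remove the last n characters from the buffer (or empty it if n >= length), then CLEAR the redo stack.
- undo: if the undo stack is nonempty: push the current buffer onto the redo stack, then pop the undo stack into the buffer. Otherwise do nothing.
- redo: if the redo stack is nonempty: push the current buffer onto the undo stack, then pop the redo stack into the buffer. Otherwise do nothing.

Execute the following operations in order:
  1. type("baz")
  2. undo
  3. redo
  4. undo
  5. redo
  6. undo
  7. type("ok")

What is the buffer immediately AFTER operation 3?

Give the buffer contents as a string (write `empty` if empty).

After op 1 (type): buf='baz' undo_depth=1 redo_depth=0
After op 2 (undo): buf='(empty)' undo_depth=0 redo_depth=1
After op 3 (redo): buf='baz' undo_depth=1 redo_depth=0

Answer: baz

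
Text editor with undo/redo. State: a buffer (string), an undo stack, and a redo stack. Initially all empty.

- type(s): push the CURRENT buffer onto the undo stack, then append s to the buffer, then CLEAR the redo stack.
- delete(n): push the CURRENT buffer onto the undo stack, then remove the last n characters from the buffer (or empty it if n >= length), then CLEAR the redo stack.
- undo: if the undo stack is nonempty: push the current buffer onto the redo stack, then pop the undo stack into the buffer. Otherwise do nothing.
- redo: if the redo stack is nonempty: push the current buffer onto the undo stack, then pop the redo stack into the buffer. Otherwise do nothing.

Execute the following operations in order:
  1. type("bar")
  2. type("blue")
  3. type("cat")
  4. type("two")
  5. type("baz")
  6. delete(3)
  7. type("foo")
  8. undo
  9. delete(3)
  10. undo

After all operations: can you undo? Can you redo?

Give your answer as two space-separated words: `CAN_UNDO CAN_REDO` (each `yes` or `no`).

Answer: yes yes

Derivation:
After op 1 (type): buf='bar' undo_depth=1 redo_depth=0
After op 2 (type): buf='barblue' undo_depth=2 redo_depth=0
After op 3 (type): buf='barbluecat' undo_depth=3 redo_depth=0
After op 4 (type): buf='barbluecattwo' undo_depth=4 redo_depth=0
After op 5 (type): buf='barbluecattwobaz' undo_depth=5 redo_depth=0
After op 6 (delete): buf='barbluecattwo' undo_depth=6 redo_depth=0
After op 7 (type): buf='barbluecattwofoo' undo_depth=7 redo_depth=0
After op 8 (undo): buf='barbluecattwo' undo_depth=6 redo_depth=1
After op 9 (delete): buf='barbluecat' undo_depth=7 redo_depth=0
After op 10 (undo): buf='barbluecattwo' undo_depth=6 redo_depth=1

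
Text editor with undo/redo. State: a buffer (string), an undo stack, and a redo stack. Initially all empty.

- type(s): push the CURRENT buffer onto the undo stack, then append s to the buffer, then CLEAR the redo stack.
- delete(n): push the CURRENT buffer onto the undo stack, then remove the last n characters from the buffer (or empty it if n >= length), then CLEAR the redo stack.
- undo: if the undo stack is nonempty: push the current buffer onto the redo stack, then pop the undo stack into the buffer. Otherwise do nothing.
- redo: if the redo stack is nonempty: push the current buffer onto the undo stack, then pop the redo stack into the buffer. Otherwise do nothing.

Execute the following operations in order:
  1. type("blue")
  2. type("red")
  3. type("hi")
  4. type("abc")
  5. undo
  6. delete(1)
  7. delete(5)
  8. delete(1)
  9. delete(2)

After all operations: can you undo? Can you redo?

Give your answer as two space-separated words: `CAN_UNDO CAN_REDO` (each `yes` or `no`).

After op 1 (type): buf='blue' undo_depth=1 redo_depth=0
After op 2 (type): buf='bluered' undo_depth=2 redo_depth=0
After op 3 (type): buf='blueredhi' undo_depth=3 redo_depth=0
After op 4 (type): buf='blueredhiabc' undo_depth=4 redo_depth=0
After op 5 (undo): buf='blueredhi' undo_depth=3 redo_depth=1
After op 6 (delete): buf='blueredh' undo_depth=4 redo_depth=0
After op 7 (delete): buf='blu' undo_depth=5 redo_depth=0
After op 8 (delete): buf='bl' undo_depth=6 redo_depth=0
After op 9 (delete): buf='(empty)' undo_depth=7 redo_depth=0

Answer: yes no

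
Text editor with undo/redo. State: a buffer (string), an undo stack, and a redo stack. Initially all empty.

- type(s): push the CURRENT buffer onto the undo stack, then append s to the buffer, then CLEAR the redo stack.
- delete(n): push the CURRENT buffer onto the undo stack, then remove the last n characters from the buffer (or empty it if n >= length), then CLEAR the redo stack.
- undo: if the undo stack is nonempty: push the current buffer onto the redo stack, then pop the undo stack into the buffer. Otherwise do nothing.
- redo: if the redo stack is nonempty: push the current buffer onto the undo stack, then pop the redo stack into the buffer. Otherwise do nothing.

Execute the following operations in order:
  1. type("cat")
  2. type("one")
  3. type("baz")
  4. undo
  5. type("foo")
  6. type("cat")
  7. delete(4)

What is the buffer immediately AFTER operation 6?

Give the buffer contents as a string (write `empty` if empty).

Answer: catonefoocat

Derivation:
After op 1 (type): buf='cat' undo_depth=1 redo_depth=0
After op 2 (type): buf='catone' undo_depth=2 redo_depth=0
After op 3 (type): buf='catonebaz' undo_depth=3 redo_depth=0
After op 4 (undo): buf='catone' undo_depth=2 redo_depth=1
After op 5 (type): buf='catonefoo' undo_depth=3 redo_depth=0
After op 6 (type): buf='catonefoocat' undo_depth=4 redo_depth=0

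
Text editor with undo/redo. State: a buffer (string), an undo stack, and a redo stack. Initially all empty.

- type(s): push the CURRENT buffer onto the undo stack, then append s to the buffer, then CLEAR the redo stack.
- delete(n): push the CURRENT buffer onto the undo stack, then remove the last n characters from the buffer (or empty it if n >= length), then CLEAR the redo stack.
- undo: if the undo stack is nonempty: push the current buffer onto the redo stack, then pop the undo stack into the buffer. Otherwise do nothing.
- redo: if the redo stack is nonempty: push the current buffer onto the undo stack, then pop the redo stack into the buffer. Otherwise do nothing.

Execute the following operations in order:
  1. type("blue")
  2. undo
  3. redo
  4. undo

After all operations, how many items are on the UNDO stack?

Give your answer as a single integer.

Answer: 0

Derivation:
After op 1 (type): buf='blue' undo_depth=1 redo_depth=0
After op 2 (undo): buf='(empty)' undo_depth=0 redo_depth=1
After op 3 (redo): buf='blue' undo_depth=1 redo_depth=0
After op 4 (undo): buf='(empty)' undo_depth=0 redo_depth=1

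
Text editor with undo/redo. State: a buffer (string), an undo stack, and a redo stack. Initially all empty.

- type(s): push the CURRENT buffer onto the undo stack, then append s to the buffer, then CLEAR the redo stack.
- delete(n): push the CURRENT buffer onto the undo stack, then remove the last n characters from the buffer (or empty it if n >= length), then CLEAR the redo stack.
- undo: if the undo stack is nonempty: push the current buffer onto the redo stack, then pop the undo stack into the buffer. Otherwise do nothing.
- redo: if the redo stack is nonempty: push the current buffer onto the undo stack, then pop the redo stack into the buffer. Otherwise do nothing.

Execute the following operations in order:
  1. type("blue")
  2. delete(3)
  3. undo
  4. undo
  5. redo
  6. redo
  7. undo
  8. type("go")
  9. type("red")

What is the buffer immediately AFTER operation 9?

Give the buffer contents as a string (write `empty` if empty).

Answer: bluegored

Derivation:
After op 1 (type): buf='blue' undo_depth=1 redo_depth=0
After op 2 (delete): buf='b' undo_depth=2 redo_depth=0
After op 3 (undo): buf='blue' undo_depth=1 redo_depth=1
After op 4 (undo): buf='(empty)' undo_depth=0 redo_depth=2
After op 5 (redo): buf='blue' undo_depth=1 redo_depth=1
After op 6 (redo): buf='b' undo_depth=2 redo_depth=0
After op 7 (undo): buf='blue' undo_depth=1 redo_depth=1
After op 8 (type): buf='bluego' undo_depth=2 redo_depth=0
After op 9 (type): buf='bluegored' undo_depth=3 redo_depth=0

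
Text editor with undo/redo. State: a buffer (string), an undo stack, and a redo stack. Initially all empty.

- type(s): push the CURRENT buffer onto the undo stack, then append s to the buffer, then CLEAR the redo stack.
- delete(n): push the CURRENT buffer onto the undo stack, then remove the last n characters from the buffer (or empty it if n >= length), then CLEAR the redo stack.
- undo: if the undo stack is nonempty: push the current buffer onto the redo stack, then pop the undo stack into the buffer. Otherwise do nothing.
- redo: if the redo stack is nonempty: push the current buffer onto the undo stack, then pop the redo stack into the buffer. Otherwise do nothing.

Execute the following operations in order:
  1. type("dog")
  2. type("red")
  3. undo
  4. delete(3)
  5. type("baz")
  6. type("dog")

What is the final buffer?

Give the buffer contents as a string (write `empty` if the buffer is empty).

After op 1 (type): buf='dog' undo_depth=1 redo_depth=0
After op 2 (type): buf='dogred' undo_depth=2 redo_depth=0
After op 3 (undo): buf='dog' undo_depth=1 redo_depth=1
After op 4 (delete): buf='(empty)' undo_depth=2 redo_depth=0
After op 5 (type): buf='baz' undo_depth=3 redo_depth=0
After op 6 (type): buf='bazdog' undo_depth=4 redo_depth=0

Answer: bazdog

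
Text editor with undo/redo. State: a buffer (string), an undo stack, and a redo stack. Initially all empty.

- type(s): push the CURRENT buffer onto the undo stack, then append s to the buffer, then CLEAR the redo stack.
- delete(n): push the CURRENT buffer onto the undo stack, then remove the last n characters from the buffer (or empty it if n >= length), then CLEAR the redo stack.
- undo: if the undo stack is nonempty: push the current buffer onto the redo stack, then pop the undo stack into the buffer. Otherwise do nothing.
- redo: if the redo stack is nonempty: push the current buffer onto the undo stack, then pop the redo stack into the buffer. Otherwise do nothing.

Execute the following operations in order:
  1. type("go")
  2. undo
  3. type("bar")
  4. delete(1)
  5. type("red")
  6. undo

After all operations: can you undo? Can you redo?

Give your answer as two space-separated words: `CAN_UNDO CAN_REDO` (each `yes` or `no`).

After op 1 (type): buf='go' undo_depth=1 redo_depth=0
After op 2 (undo): buf='(empty)' undo_depth=0 redo_depth=1
After op 3 (type): buf='bar' undo_depth=1 redo_depth=0
After op 4 (delete): buf='ba' undo_depth=2 redo_depth=0
After op 5 (type): buf='bared' undo_depth=3 redo_depth=0
After op 6 (undo): buf='ba' undo_depth=2 redo_depth=1

Answer: yes yes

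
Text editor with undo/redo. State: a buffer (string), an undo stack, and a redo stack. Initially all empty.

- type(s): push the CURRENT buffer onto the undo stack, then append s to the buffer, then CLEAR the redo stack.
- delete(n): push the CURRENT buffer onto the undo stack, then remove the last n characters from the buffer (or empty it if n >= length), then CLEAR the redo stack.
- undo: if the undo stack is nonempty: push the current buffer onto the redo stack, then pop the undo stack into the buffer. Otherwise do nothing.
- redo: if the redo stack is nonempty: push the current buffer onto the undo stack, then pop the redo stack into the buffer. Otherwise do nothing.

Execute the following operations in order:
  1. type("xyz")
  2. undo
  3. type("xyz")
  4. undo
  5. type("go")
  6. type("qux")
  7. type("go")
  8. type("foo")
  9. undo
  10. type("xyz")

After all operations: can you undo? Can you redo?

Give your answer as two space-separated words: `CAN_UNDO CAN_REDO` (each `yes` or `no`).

After op 1 (type): buf='xyz' undo_depth=1 redo_depth=0
After op 2 (undo): buf='(empty)' undo_depth=0 redo_depth=1
After op 3 (type): buf='xyz' undo_depth=1 redo_depth=0
After op 4 (undo): buf='(empty)' undo_depth=0 redo_depth=1
After op 5 (type): buf='go' undo_depth=1 redo_depth=0
After op 6 (type): buf='goqux' undo_depth=2 redo_depth=0
After op 7 (type): buf='goquxgo' undo_depth=3 redo_depth=0
After op 8 (type): buf='goquxgofoo' undo_depth=4 redo_depth=0
After op 9 (undo): buf='goquxgo' undo_depth=3 redo_depth=1
After op 10 (type): buf='goquxgoxyz' undo_depth=4 redo_depth=0

Answer: yes no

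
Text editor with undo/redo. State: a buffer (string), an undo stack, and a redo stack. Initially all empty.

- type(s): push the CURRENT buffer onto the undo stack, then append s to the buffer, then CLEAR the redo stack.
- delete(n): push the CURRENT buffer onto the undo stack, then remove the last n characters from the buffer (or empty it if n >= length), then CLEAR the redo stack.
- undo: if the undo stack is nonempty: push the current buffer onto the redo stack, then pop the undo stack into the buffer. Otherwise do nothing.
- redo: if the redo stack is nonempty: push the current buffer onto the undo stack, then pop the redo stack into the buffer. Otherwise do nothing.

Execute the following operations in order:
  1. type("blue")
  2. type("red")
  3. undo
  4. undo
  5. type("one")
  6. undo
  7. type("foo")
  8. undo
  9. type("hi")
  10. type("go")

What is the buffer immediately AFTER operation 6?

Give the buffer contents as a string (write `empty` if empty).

After op 1 (type): buf='blue' undo_depth=1 redo_depth=0
After op 2 (type): buf='bluered' undo_depth=2 redo_depth=0
After op 3 (undo): buf='blue' undo_depth=1 redo_depth=1
After op 4 (undo): buf='(empty)' undo_depth=0 redo_depth=2
After op 5 (type): buf='one' undo_depth=1 redo_depth=0
After op 6 (undo): buf='(empty)' undo_depth=0 redo_depth=1

Answer: empty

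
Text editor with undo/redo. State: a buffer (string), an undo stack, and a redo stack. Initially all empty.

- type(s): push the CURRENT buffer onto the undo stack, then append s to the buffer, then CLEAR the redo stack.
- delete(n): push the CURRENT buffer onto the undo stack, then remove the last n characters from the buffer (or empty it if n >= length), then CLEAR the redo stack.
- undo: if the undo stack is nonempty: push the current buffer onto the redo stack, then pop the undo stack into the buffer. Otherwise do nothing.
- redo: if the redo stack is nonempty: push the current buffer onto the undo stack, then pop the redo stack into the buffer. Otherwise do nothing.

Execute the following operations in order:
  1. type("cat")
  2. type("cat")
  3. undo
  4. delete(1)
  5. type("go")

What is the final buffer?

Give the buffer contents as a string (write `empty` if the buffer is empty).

Answer: cago

Derivation:
After op 1 (type): buf='cat' undo_depth=1 redo_depth=0
After op 2 (type): buf='catcat' undo_depth=2 redo_depth=0
After op 3 (undo): buf='cat' undo_depth=1 redo_depth=1
After op 4 (delete): buf='ca' undo_depth=2 redo_depth=0
After op 5 (type): buf='cago' undo_depth=3 redo_depth=0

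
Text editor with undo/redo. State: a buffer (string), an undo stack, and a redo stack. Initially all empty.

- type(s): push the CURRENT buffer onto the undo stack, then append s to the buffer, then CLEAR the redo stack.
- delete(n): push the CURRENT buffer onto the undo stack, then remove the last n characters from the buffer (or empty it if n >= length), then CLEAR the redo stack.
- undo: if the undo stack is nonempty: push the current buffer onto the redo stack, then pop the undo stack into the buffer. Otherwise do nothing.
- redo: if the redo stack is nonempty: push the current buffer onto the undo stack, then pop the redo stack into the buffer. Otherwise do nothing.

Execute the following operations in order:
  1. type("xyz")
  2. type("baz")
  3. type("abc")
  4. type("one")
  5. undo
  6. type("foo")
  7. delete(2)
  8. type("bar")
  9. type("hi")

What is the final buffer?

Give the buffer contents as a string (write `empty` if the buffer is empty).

After op 1 (type): buf='xyz' undo_depth=1 redo_depth=0
After op 2 (type): buf='xyzbaz' undo_depth=2 redo_depth=0
After op 3 (type): buf='xyzbazabc' undo_depth=3 redo_depth=0
After op 4 (type): buf='xyzbazabcone' undo_depth=4 redo_depth=0
After op 5 (undo): buf='xyzbazabc' undo_depth=3 redo_depth=1
After op 6 (type): buf='xyzbazabcfoo' undo_depth=4 redo_depth=0
After op 7 (delete): buf='xyzbazabcf' undo_depth=5 redo_depth=0
After op 8 (type): buf='xyzbazabcfbar' undo_depth=6 redo_depth=0
After op 9 (type): buf='xyzbazabcfbarhi' undo_depth=7 redo_depth=0

Answer: xyzbazabcfbarhi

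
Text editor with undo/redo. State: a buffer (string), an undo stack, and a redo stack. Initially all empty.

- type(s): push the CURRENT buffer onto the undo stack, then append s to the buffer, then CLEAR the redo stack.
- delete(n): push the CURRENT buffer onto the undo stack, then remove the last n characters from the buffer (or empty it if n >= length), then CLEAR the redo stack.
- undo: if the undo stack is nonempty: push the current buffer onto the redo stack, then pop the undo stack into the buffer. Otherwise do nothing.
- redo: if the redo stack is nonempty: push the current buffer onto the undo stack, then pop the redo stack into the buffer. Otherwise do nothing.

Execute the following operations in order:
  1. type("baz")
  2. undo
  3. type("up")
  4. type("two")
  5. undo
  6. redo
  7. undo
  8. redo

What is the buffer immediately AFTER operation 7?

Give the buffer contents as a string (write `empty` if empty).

Answer: up

Derivation:
After op 1 (type): buf='baz' undo_depth=1 redo_depth=0
After op 2 (undo): buf='(empty)' undo_depth=0 redo_depth=1
After op 3 (type): buf='up' undo_depth=1 redo_depth=0
After op 4 (type): buf='uptwo' undo_depth=2 redo_depth=0
After op 5 (undo): buf='up' undo_depth=1 redo_depth=1
After op 6 (redo): buf='uptwo' undo_depth=2 redo_depth=0
After op 7 (undo): buf='up' undo_depth=1 redo_depth=1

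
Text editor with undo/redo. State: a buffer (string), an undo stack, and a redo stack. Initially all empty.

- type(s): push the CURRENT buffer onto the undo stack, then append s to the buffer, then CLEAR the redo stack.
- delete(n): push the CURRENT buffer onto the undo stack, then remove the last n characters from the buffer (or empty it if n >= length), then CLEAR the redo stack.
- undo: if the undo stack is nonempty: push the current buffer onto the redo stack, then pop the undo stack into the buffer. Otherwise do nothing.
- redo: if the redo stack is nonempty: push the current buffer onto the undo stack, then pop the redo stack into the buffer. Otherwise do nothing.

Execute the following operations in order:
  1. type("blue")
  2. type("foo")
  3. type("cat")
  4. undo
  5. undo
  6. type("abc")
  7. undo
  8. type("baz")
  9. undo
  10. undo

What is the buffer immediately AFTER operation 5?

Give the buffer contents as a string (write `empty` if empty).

After op 1 (type): buf='blue' undo_depth=1 redo_depth=0
After op 2 (type): buf='bluefoo' undo_depth=2 redo_depth=0
After op 3 (type): buf='bluefoocat' undo_depth=3 redo_depth=0
After op 4 (undo): buf='bluefoo' undo_depth=2 redo_depth=1
After op 5 (undo): buf='blue' undo_depth=1 redo_depth=2

Answer: blue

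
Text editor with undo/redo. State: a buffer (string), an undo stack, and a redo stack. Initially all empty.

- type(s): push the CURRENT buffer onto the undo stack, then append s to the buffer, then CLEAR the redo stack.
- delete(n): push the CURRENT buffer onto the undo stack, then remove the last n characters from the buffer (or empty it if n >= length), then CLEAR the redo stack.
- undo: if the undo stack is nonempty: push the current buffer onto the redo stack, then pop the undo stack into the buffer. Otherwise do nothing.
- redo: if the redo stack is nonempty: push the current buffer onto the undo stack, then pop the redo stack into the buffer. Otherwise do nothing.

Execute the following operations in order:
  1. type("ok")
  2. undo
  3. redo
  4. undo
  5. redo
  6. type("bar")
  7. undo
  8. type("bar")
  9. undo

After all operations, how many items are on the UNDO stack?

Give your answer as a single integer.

Answer: 1

Derivation:
After op 1 (type): buf='ok' undo_depth=1 redo_depth=0
After op 2 (undo): buf='(empty)' undo_depth=0 redo_depth=1
After op 3 (redo): buf='ok' undo_depth=1 redo_depth=0
After op 4 (undo): buf='(empty)' undo_depth=0 redo_depth=1
After op 5 (redo): buf='ok' undo_depth=1 redo_depth=0
After op 6 (type): buf='okbar' undo_depth=2 redo_depth=0
After op 7 (undo): buf='ok' undo_depth=1 redo_depth=1
After op 8 (type): buf='okbar' undo_depth=2 redo_depth=0
After op 9 (undo): buf='ok' undo_depth=1 redo_depth=1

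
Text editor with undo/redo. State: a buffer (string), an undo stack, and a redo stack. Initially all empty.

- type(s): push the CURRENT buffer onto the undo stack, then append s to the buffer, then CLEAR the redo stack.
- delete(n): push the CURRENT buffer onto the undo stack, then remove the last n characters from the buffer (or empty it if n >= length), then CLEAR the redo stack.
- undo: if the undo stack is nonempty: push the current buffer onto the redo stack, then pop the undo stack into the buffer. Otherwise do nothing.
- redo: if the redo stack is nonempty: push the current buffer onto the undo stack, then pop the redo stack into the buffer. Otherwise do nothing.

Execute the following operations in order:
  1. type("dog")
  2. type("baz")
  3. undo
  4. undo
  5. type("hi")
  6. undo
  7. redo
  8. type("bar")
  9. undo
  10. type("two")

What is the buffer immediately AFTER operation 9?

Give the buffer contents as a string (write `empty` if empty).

Answer: hi

Derivation:
After op 1 (type): buf='dog' undo_depth=1 redo_depth=0
After op 2 (type): buf='dogbaz' undo_depth=2 redo_depth=0
After op 3 (undo): buf='dog' undo_depth=1 redo_depth=1
After op 4 (undo): buf='(empty)' undo_depth=0 redo_depth=2
After op 5 (type): buf='hi' undo_depth=1 redo_depth=0
After op 6 (undo): buf='(empty)' undo_depth=0 redo_depth=1
After op 7 (redo): buf='hi' undo_depth=1 redo_depth=0
After op 8 (type): buf='hibar' undo_depth=2 redo_depth=0
After op 9 (undo): buf='hi' undo_depth=1 redo_depth=1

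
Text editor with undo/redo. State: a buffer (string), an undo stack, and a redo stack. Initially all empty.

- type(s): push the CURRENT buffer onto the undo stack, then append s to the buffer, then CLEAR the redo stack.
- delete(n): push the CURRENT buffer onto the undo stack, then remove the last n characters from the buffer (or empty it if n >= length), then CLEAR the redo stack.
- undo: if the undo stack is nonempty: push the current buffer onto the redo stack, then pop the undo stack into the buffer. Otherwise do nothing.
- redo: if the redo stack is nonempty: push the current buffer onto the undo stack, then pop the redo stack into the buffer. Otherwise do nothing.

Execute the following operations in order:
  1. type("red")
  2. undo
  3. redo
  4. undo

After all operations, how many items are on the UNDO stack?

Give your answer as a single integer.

After op 1 (type): buf='red' undo_depth=1 redo_depth=0
After op 2 (undo): buf='(empty)' undo_depth=0 redo_depth=1
After op 3 (redo): buf='red' undo_depth=1 redo_depth=0
After op 4 (undo): buf='(empty)' undo_depth=0 redo_depth=1

Answer: 0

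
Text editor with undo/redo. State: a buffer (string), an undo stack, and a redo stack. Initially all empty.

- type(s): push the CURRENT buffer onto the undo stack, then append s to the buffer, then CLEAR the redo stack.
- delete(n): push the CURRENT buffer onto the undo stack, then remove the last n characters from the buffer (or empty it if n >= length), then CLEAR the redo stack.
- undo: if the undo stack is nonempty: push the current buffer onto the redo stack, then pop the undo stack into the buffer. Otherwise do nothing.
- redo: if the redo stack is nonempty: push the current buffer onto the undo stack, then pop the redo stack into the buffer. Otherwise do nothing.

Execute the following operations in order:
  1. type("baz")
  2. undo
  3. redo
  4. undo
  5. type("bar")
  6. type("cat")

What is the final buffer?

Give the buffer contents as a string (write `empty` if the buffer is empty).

After op 1 (type): buf='baz' undo_depth=1 redo_depth=0
After op 2 (undo): buf='(empty)' undo_depth=0 redo_depth=1
After op 3 (redo): buf='baz' undo_depth=1 redo_depth=0
After op 4 (undo): buf='(empty)' undo_depth=0 redo_depth=1
After op 5 (type): buf='bar' undo_depth=1 redo_depth=0
After op 6 (type): buf='barcat' undo_depth=2 redo_depth=0

Answer: barcat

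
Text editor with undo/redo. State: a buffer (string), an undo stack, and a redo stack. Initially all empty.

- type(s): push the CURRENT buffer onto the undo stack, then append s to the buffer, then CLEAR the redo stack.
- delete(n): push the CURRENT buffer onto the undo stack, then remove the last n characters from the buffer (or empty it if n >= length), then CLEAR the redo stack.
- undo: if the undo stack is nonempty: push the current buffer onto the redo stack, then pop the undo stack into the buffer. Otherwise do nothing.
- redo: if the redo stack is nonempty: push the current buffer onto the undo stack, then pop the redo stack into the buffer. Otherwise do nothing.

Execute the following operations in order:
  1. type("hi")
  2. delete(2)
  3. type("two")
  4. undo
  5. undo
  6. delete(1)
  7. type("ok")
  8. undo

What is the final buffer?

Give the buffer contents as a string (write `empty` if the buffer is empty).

After op 1 (type): buf='hi' undo_depth=1 redo_depth=0
After op 2 (delete): buf='(empty)' undo_depth=2 redo_depth=0
After op 3 (type): buf='two' undo_depth=3 redo_depth=0
After op 4 (undo): buf='(empty)' undo_depth=2 redo_depth=1
After op 5 (undo): buf='hi' undo_depth=1 redo_depth=2
After op 6 (delete): buf='h' undo_depth=2 redo_depth=0
After op 7 (type): buf='hok' undo_depth=3 redo_depth=0
After op 8 (undo): buf='h' undo_depth=2 redo_depth=1

Answer: h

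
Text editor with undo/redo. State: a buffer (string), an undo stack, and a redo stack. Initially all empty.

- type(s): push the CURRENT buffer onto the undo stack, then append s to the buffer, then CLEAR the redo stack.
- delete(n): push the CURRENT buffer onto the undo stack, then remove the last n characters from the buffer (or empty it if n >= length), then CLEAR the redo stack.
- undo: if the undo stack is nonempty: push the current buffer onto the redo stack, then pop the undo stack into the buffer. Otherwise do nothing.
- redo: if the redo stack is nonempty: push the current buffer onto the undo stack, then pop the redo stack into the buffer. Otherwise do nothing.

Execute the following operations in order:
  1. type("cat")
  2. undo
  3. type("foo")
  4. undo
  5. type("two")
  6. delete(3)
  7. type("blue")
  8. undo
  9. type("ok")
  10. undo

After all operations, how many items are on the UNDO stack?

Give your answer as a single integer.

After op 1 (type): buf='cat' undo_depth=1 redo_depth=0
After op 2 (undo): buf='(empty)' undo_depth=0 redo_depth=1
After op 3 (type): buf='foo' undo_depth=1 redo_depth=0
After op 4 (undo): buf='(empty)' undo_depth=0 redo_depth=1
After op 5 (type): buf='two' undo_depth=1 redo_depth=0
After op 6 (delete): buf='(empty)' undo_depth=2 redo_depth=0
After op 7 (type): buf='blue' undo_depth=3 redo_depth=0
After op 8 (undo): buf='(empty)' undo_depth=2 redo_depth=1
After op 9 (type): buf='ok' undo_depth=3 redo_depth=0
After op 10 (undo): buf='(empty)' undo_depth=2 redo_depth=1

Answer: 2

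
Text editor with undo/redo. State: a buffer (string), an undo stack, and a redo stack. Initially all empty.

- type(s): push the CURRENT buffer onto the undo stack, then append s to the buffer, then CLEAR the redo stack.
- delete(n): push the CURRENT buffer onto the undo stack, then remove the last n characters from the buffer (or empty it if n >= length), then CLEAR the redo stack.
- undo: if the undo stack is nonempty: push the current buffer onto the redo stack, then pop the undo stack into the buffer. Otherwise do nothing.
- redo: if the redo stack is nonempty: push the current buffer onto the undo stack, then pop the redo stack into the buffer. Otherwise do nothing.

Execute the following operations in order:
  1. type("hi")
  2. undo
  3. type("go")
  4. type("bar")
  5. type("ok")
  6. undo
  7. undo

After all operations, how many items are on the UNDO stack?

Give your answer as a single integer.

After op 1 (type): buf='hi' undo_depth=1 redo_depth=0
After op 2 (undo): buf='(empty)' undo_depth=0 redo_depth=1
After op 3 (type): buf='go' undo_depth=1 redo_depth=0
After op 4 (type): buf='gobar' undo_depth=2 redo_depth=0
After op 5 (type): buf='gobarok' undo_depth=3 redo_depth=0
After op 6 (undo): buf='gobar' undo_depth=2 redo_depth=1
After op 7 (undo): buf='go' undo_depth=1 redo_depth=2

Answer: 1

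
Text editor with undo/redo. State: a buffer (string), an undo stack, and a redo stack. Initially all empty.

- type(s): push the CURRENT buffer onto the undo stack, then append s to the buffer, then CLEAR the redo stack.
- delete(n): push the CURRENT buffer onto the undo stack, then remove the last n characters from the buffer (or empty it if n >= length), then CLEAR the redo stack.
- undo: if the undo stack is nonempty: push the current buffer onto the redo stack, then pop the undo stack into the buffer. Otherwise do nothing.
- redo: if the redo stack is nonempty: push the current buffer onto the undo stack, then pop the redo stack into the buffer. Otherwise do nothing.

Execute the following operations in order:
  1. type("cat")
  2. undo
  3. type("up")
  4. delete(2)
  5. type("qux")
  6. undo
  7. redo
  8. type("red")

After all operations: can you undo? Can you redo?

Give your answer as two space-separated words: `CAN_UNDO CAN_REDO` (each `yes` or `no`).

Answer: yes no

Derivation:
After op 1 (type): buf='cat' undo_depth=1 redo_depth=0
After op 2 (undo): buf='(empty)' undo_depth=0 redo_depth=1
After op 3 (type): buf='up' undo_depth=1 redo_depth=0
After op 4 (delete): buf='(empty)' undo_depth=2 redo_depth=0
After op 5 (type): buf='qux' undo_depth=3 redo_depth=0
After op 6 (undo): buf='(empty)' undo_depth=2 redo_depth=1
After op 7 (redo): buf='qux' undo_depth=3 redo_depth=0
After op 8 (type): buf='quxred' undo_depth=4 redo_depth=0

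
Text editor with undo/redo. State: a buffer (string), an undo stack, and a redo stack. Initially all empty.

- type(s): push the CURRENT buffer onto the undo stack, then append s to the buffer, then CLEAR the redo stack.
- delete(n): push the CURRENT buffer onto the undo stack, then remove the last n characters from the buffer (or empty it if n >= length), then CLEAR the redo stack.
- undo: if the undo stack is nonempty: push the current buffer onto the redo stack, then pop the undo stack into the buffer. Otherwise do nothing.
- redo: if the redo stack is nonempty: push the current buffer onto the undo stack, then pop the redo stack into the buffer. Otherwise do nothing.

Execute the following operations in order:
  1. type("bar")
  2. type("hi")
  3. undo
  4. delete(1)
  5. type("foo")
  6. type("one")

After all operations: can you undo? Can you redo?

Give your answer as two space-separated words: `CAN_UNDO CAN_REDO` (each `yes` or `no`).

Answer: yes no

Derivation:
After op 1 (type): buf='bar' undo_depth=1 redo_depth=0
After op 2 (type): buf='barhi' undo_depth=2 redo_depth=0
After op 3 (undo): buf='bar' undo_depth=1 redo_depth=1
After op 4 (delete): buf='ba' undo_depth=2 redo_depth=0
After op 5 (type): buf='bafoo' undo_depth=3 redo_depth=0
After op 6 (type): buf='bafooone' undo_depth=4 redo_depth=0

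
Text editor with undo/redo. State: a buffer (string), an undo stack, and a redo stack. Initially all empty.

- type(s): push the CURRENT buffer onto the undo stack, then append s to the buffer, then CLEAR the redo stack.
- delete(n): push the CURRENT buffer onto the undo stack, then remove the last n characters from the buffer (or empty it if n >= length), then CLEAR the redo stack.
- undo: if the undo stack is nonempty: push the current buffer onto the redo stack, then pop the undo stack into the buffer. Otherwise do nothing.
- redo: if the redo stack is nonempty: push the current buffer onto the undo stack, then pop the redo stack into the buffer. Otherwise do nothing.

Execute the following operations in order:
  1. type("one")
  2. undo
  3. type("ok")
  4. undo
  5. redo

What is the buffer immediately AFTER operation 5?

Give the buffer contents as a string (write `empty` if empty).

After op 1 (type): buf='one' undo_depth=1 redo_depth=0
After op 2 (undo): buf='(empty)' undo_depth=0 redo_depth=1
After op 3 (type): buf='ok' undo_depth=1 redo_depth=0
After op 4 (undo): buf='(empty)' undo_depth=0 redo_depth=1
After op 5 (redo): buf='ok' undo_depth=1 redo_depth=0

Answer: ok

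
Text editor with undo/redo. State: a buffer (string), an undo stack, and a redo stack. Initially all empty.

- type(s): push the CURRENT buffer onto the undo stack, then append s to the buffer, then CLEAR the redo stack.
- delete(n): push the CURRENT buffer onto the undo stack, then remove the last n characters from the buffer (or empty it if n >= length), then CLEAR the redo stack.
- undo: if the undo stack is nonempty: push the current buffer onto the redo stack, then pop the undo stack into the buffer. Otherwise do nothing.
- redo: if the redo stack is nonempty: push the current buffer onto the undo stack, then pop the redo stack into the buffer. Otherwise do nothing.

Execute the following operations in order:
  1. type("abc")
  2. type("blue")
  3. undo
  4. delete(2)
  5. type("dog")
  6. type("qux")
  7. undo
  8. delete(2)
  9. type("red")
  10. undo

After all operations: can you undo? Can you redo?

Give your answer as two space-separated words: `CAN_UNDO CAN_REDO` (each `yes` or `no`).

After op 1 (type): buf='abc' undo_depth=1 redo_depth=0
After op 2 (type): buf='abcblue' undo_depth=2 redo_depth=0
After op 3 (undo): buf='abc' undo_depth=1 redo_depth=1
After op 4 (delete): buf='a' undo_depth=2 redo_depth=0
After op 5 (type): buf='adog' undo_depth=3 redo_depth=0
After op 6 (type): buf='adogqux' undo_depth=4 redo_depth=0
After op 7 (undo): buf='adog' undo_depth=3 redo_depth=1
After op 8 (delete): buf='ad' undo_depth=4 redo_depth=0
After op 9 (type): buf='adred' undo_depth=5 redo_depth=0
After op 10 (undo): buf='ad' undo_depth=4 redo_depth=1

Answer: yes yes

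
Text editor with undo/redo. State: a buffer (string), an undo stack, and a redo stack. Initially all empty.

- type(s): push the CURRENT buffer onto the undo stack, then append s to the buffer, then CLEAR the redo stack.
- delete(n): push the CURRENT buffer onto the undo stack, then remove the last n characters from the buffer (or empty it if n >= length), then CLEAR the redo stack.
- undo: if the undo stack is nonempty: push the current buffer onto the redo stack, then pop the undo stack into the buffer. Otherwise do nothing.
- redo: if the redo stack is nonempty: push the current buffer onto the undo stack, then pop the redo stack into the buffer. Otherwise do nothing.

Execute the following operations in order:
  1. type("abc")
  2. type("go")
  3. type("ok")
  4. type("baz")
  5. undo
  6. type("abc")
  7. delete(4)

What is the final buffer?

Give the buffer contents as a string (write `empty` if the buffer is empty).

After op 1 (type): buf='abc' undo_depth=1 redo_depth=0
After op 2 (type): buf='abcgo' undo_depth=2 redo_depth=0
After op 3 (type): buf='abcgook' undo_depth=3 redo_depth=0
After op 4 (type): buf='abcgookbaz' undo_depth=4 redo_depth=0
After op 5 (undo): buf='abcgook' undo_depth=3 redo_depth=1
After op 6 (type): buf='abcgookabc' undo_depth=4 redo_depth=0
After op 7 (delete): buf='abcgoo' undo_depth=5 redo_depth=0

Answer: abcgoo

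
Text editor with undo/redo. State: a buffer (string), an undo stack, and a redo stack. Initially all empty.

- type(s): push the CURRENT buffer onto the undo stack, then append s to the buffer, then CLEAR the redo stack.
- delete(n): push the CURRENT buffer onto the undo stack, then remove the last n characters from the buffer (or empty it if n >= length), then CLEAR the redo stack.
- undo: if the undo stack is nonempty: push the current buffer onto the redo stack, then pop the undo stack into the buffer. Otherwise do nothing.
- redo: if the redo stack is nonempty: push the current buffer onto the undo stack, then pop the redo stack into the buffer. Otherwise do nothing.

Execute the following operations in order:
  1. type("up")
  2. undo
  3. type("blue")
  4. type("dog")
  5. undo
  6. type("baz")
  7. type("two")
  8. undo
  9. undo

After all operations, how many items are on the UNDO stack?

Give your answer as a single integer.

Answer: 1

Derivation:
After op 1 (type): buf='up' undo_depth=1 redo_depth=0
After op 2 (undo): buf='(empty)' undo_depth=0 redo_depth=1
After op 3 (type): buf='blue' undo_depth=1 redo_depth=0
After op 4 (type): buf='bluedog' undo_depth=2 redo_depth=0
After op 5 (undo): buf='blue' undo_depth=1 redo_depth=1
After op 6 (type): buf='bluebaz' undo_depth=2 redo_depth=0
After op 7 (type): buf='bluebaztwo' undo_depth=3 redo_depth=0
After op 8 (undo): buf='bluebaz' undo_depth=2 redo_depth=1
After op 9 (undo): buf='blue' undo_depth=1 redo_depth=2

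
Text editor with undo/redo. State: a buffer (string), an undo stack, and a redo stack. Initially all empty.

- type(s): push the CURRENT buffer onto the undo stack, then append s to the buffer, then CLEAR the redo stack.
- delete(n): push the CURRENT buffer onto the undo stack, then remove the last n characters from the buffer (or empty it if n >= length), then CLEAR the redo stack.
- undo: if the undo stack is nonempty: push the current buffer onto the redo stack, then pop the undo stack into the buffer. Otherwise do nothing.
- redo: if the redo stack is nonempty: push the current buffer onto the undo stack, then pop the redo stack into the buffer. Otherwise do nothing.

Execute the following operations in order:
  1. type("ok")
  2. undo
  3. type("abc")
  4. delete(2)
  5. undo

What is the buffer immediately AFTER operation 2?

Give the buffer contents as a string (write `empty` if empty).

Answer: empty

Derivation:
After op 1 (type): buf='ok' undo_depth=1 redo_depth=0
After op 2 (undo): buf='(empty)' undo_depth=0 redo_depth=1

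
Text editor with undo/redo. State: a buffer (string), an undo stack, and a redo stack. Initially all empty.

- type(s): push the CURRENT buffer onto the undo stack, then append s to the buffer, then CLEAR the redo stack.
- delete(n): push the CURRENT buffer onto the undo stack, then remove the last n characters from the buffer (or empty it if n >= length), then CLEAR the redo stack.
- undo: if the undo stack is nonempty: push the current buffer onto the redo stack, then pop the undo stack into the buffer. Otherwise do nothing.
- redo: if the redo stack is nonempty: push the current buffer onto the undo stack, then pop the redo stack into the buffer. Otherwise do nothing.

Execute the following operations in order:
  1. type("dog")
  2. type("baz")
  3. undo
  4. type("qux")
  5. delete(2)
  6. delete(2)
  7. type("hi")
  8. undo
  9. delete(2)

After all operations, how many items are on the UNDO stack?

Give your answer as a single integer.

After op 1 (type): buf='dog' undo_depth=1 redo_depth=0
After op 2 (type): buf='dogbaz' undo_depth=2 redo_depth=0
After op 3 (undo): buf='dog' undo_depth=1 redo_depth=1
After op 4 (type): buf='dogqux' undo_depth=2 redo_depth=0
After op 5 (delete): buf='dogq' undo_depth=3 redo_depth=0
After op 6 (delete): buf='do' undo_depth=4 redo_depth=0
After op 7 (type): buf='dohi' undo_depth=5 redo_depth=0
After op 8 (undo): buf='do' undo_depth=4 redo_depth=1
After op 9 (delete): buf='(empty)' undo_depth=5 redo_depth=0

Answer: 5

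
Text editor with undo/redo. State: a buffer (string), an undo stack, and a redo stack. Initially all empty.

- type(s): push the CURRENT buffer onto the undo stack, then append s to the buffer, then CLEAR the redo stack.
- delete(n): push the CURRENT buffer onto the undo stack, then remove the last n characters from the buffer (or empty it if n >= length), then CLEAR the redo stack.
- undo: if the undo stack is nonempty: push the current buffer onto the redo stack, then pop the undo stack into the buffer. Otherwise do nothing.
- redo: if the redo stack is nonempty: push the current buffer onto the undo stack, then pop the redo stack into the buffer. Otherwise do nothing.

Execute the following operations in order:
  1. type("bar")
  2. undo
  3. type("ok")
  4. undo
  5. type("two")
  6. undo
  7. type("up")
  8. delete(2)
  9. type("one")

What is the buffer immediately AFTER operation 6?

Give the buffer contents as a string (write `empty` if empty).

After op 1 (type): buf='bar' undo_depth=1 redo_depth=0
After op 2 (undo): buf='(empty)' undo_depth=0 redo_depth=1
After op 3 (type): buf='ok' undo_depth=1 redo_depth=0
After op 4 (undo): buf='(empty)' undo_depth=0 redo_depth=1
After op 5 (type): buf='two' undo_depth=1 redo_depth=0
After op 6 (undo): buf='(empty)' undo_depth=0 redo_depth=1

Answer: empty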